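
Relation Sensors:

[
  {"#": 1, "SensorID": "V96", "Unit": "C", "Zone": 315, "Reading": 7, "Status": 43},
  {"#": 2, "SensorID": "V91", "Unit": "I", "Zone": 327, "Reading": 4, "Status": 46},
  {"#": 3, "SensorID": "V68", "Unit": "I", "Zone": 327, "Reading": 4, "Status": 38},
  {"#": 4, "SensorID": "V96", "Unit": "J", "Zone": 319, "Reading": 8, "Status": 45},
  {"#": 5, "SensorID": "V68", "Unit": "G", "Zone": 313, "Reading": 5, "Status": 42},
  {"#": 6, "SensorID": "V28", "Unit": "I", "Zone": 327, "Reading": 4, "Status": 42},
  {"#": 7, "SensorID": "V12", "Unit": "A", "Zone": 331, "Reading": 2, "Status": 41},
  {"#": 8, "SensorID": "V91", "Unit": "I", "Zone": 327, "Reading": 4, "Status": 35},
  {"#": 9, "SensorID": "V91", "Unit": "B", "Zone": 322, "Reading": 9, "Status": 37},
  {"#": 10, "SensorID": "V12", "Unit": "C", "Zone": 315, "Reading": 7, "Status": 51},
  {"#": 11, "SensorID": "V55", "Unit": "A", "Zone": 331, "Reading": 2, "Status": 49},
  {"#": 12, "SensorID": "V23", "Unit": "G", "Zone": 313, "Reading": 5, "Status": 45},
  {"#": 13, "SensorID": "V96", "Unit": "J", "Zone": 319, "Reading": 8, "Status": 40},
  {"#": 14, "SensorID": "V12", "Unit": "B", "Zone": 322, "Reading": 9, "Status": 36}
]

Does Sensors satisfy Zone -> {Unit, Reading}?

Yes

Zone=315: rows 1, 10 → {Unit,Reading} = (C, 7), (C, 7) ✓
Zone=327: rows 2, 3, 6, 8 → {Unit,Reading} = (I, 4), (I, 4), (I, 4), (I, 4) ✓
Zone=319: rows 4, 13 → {Unit,Reading} = (J, 8), (J, 8) ✓
Zone=313: rows 5, 12 → {Unit,Reading} = (G, 5), (G, 5) ✓
Zone=331: rows 7, 11 → {Unit,Reading} = (A, 2), (A, 2) ✓
Zone=322: rows 9, 14 → {Unit,Reading} = (B, 9), (B, 9) ✓
Every Zone value is associated with a single {Unit, Reading} value, so Zone -> {Unit, Reading} holds.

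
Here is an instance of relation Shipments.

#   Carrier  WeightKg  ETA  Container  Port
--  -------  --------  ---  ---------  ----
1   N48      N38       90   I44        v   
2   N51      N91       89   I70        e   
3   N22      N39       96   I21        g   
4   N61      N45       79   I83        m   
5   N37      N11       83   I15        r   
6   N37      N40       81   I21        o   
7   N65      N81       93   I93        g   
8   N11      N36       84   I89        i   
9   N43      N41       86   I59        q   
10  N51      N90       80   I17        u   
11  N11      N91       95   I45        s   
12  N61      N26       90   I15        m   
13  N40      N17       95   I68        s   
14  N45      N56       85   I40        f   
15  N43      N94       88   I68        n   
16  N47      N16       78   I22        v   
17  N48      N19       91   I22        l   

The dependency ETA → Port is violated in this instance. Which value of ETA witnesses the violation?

ETA=90: rows 1, 12 → Port takes values {v, m} — violation
ETA=89: row 2 → Port = e ✓
ETA=96: row 3 → Port = g ✓
ETA=79: row 4 → Port = m ✓
ETA=83: row 5 → Port = r ✓
ETA=81: row 6 → Port = o ✓
ETA=93: row 7 → Port = g ✓
ETA=84: row 8 → Port = i ✓
ETA=86: row 9 → Port = q ✓
ETA=80: row 10 → Port = u ✓
ETA=95: rows 11, 13 → Port = s, s ✓
ETA=85: row 14 → Port = f ✓
ETA=88: row 15 → Port = n ✓
ETA=78: row 16 → Port = v ✓
ETA=91: row 17 → Port = l ✓
The only ETA value with inconsistent Port is ETA=90.

90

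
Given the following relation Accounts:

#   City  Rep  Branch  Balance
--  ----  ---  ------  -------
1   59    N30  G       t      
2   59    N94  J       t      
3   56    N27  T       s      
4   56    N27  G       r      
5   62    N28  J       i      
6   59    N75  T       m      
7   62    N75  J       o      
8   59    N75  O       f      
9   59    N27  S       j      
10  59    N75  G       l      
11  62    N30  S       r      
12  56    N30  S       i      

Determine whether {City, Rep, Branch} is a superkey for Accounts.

Yes

All 12 rows have distinct {City, Rep, Branch} values, so {City, Rep, Branch} → (all attributes) holds and {City, Rep, Branch} is a superkey.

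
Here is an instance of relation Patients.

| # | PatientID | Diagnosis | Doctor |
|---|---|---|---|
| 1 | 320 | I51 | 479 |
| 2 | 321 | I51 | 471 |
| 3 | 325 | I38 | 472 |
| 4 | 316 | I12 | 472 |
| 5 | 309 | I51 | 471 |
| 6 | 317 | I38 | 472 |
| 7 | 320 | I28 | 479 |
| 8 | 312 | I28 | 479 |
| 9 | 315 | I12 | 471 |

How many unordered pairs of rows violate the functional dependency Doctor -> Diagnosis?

Doctor=479: violating pairs (1,7), (1,8) — 2 pairs.
Doctor=471: violating pairs (2,9), (5,9) — 2 pairs.
Doctor=472: violating pairs (3,4), (4,6) — 2 pairs.

6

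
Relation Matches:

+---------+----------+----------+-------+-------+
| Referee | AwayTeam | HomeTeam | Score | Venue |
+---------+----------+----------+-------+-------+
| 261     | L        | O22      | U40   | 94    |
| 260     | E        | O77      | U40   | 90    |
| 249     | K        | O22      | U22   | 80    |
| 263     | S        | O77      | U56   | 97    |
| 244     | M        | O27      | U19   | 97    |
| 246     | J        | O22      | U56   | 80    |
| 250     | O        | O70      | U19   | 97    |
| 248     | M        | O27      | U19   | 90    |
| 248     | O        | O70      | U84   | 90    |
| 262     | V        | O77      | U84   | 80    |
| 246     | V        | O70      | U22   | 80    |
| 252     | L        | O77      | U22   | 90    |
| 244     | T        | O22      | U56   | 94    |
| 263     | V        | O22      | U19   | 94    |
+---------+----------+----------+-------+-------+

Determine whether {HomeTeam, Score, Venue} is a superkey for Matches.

Yes

All 14 rows have distinct {HomeTeam, Score, Venue} values, so {HomeTeam, Score, Venue} → (all attributes) holds and {HomeTeam, Score, Venue} is a superkey.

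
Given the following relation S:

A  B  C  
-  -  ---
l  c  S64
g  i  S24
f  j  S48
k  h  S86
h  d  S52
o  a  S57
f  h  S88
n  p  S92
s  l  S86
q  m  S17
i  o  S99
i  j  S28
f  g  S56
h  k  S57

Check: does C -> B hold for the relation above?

No

C=S64: 1 row → B = c ✓
C=S24: 1 row → B = i ✓
C=S48: 1 row → B = j ✓
C=S86: 2 rows → B takes values {h, l} — violation
C=S52: 1 row → B = d ✓
C=S57: 2 rows → B takes values {a, k} — violation
C=S88: 1 row → B = h ✓
C=S92: 1 row → B = p ✓
C=S17: 1 row → B = m ✓
C=S99: 1 row → B = o ✓
C=S28: 1 row → B = j ✓
C=S56: 1 row → B = g ✓
Two rows agree on C but differ on B, so C -> B does not hold.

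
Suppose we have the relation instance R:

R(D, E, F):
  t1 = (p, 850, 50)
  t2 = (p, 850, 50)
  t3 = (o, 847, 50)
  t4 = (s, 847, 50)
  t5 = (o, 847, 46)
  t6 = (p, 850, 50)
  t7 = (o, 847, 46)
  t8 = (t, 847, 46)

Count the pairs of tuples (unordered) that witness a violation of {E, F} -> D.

(E=850, F=50): all 3 rows agree on D — 0 pairs.
(E=847, F=50): violating pairs (3,4) — 1 pair.
(E=847, F=46): violating pairs (5,8), (7,8) — 2 pairs.

3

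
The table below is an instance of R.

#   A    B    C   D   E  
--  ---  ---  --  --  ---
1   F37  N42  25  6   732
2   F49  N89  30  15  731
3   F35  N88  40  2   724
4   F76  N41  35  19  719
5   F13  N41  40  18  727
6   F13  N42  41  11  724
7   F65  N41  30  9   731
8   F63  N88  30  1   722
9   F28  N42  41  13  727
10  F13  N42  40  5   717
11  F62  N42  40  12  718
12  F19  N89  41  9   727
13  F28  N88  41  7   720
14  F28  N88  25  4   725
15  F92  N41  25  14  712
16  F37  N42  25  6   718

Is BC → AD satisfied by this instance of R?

(B=N42, C=25): rows 1, 16 → {A,D} = (F37, 6), (F37, 6) ✓
(B=N89, C=30): row 2 → {A,D} = (F49, 15) ✓
(B=N88, C=40): row 3 → {A,D} = (F35, 2) ✓
(B=N41, C=35): row 4 → {A,D} = (F76, 19) ✓
(B=N41, C=40): row 5 → {A,D} = (F13, 18) ✓
(B=N42, C=41): rows 6, 9 → {A,D} takes values {(F13, 11), (F28, 13)} — violation
(B=N41, C=30): row 7 → {A,D} = (F65, 9) ✓
(B=N88, C=30): row 8 → {A,D} = (F63, 1) ✓
(B=N42, C=40): rows 10, 11 → {A,D} takes values {(F13, 5), (F62, 12)} — violation
(B=N89, C=41): row 12 → {A,D} = (F19, 9) ✓
(B=N88, C=41): row 13 → {A,D} = (F28, 7) ✓
(B=N88, C=25): row 14 → {A,D} = (F28, 4) ✓
(B=N41, C=25): row 15 → {A,D} = (F92, 14) ✓
Two rows agree on BC but differ on AD, so BC → AD does not hold.

No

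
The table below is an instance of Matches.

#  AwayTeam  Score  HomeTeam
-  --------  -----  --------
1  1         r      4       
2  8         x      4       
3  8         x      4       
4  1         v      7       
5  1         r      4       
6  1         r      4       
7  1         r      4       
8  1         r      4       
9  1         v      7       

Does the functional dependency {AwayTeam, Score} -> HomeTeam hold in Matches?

Yes

(AwayTeam=1, Score=r): rows 1, 5, 6, 7, 8 → HomeTeam = 4, 4, 4, 4, 4 ✓
(AwayTeam=8, Score=x): rows 2, 3 → HomeTeam = 4, 4 ✓
(AwayTeam=1, Score=v): rows 4, 9 → HomeTeam = 7, 7 ✓
Every {AwayTeam, Score} value is associated with a single HomeTeam value, so {AwayTeam, Score} -> HomeTeam holds.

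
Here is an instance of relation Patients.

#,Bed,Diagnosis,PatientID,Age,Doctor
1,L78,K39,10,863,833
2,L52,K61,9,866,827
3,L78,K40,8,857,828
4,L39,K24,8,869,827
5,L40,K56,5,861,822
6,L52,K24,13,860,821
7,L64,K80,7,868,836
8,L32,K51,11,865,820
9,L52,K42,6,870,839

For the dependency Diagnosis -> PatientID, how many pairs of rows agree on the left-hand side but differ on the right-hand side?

1

Diagnosis=K24: violating pairs (4,6) — 1 pair.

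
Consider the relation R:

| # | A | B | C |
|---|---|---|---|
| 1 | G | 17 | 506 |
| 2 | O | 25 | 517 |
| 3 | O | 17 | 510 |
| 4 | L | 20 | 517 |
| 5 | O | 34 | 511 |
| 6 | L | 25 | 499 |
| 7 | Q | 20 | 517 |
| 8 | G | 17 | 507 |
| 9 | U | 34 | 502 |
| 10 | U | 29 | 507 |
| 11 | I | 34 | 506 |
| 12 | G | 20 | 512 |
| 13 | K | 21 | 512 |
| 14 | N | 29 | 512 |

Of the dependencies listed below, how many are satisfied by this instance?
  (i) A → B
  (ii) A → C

(i) A → B: A=G: rows 1, 8, 12 → B takes values {17, 20} — violation; A=O: rows 2, 3, 5 → B takes values {25, 17, 34} — violation; A=L: rows 4, 6 → B takes values {20, 25} — violation; A=U: rows 9, 10 → B takes values {34, 29} — violation — fails.
(ii) A → C: A=G: rows 1, 8, 12 → C takes values {506, 507, 512} — violation; A=O: rows 2, 3, 5 → C takes values {517, 510, 511} — violation; A=L: rows 4, 6 → C takes values {517, 499} — violation; A=U: rows 9, 10 → C takes values {502, 507} — violation — fails.
None of the 2 dependencies hold.

0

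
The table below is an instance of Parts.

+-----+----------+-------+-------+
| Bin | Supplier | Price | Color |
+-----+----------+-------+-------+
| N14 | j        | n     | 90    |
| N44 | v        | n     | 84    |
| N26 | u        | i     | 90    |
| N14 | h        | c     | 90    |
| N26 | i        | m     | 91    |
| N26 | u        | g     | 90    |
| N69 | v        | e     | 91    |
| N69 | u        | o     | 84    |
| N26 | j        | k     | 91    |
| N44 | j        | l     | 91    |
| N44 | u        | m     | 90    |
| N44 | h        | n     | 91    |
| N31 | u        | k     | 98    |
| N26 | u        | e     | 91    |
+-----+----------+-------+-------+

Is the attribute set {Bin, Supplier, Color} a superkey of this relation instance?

No

Two distinct rows share (Bin=N26, Supplier=u, Color=90), so {Bin, Supplier, Color} does not determine every attribute — not a superkey.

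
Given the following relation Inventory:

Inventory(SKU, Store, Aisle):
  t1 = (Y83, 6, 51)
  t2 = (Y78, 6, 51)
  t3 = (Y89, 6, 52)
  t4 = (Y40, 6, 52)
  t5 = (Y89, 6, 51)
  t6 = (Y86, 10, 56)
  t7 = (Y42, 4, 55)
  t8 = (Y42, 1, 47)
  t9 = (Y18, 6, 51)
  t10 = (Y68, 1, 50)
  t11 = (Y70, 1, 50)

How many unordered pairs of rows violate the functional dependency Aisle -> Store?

Aisle=51: all 4 rows agree on Store — 0 pairs.
Aisle=52: all 2 rows agree on Store — 0 pairs.
Aisle=50: all 2 rows agree on Store — 0 pairs.

0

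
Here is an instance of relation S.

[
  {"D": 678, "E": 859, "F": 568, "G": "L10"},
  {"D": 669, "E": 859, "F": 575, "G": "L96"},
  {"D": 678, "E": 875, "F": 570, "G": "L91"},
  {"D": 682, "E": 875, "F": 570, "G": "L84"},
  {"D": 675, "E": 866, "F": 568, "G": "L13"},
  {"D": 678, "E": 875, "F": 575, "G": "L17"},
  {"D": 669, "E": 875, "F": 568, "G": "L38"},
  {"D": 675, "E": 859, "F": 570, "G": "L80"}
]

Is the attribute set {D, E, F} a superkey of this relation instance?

All 8 rows have distinct {D, E, F} values, so {D, E, F} → (all attributes) holds and {D, E, F} is a superkey.

Yes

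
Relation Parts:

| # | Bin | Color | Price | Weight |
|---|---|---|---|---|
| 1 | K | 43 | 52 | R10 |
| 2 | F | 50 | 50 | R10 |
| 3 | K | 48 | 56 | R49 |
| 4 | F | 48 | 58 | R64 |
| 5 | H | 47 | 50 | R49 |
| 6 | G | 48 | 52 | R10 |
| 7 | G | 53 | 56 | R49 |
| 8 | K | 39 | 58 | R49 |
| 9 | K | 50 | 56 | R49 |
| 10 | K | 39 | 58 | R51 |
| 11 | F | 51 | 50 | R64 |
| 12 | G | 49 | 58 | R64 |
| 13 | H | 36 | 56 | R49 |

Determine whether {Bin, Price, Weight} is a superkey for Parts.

Rows 3 and 9 have the same {Bin, Price, Weight} value (Bin=K, Price=56, Weight=R49) but are distinct tuples, so {Bin, Price, Weight} does not determine every attribute — not a superkey.

No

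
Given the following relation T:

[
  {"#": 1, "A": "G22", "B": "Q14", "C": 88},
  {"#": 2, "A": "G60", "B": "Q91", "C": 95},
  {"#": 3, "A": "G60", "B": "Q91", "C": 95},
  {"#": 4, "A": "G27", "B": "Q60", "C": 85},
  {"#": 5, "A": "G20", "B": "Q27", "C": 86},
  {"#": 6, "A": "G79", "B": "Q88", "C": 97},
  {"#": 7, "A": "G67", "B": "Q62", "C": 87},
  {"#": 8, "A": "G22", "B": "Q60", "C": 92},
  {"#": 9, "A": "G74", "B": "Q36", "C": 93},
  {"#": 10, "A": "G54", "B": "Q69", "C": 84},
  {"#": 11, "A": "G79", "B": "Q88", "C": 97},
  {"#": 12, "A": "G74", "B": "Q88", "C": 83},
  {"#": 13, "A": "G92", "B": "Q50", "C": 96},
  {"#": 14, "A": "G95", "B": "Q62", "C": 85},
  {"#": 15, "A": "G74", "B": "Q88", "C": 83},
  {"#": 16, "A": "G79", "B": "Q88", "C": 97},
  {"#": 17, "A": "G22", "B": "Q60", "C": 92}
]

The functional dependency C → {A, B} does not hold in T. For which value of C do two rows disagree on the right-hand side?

85

C=88: row 1 → {A,B} = (G22, Q14) ✓
C=95: rows 2, 3 → {A,B} = (G60, Q91), (G60, Q91) ✓
C=85: rows 4, 14 → {A,B} takes values {(G27, Q60), (G95, Q62)} — violation
C=86: row 5 → {A,B} = (G20, Q27) ✓
C=97: rows 6, 11, 16 → {A,B} = (G79, Q88), (G79, Q88), (G79, Q88) ✓
C=87: row 7 → {A,B} = (G67, Q62) ✓
C=92: rows 8, 17 → {A,B} = (G22, Q60), (G22, Q60) ✓
C=93: row 9 → {A,B} = (G74, Q36) ✓
C=84: row 10 → {A,B} = (G54, Q69) ✓
C=83: rows 12, 15 → {A,B} = (G74, Q88), (G74, Q88) ✓
C=96: row 13 → {A,B} = (G92, Q50) ✓
The only C value with inconsistent RHS is C=85.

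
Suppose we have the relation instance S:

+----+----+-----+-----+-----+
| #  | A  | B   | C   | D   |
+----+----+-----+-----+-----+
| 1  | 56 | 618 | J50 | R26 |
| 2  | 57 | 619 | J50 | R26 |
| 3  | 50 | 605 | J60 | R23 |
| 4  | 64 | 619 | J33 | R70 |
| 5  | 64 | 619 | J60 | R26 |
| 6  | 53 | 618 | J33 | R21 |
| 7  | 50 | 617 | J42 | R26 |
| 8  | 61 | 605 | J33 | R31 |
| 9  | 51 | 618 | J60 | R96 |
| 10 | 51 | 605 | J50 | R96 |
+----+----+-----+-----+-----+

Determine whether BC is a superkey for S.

All 10 rows have distinct BC values, so BC → (all attributes) holds and BC is a superkey.

Yes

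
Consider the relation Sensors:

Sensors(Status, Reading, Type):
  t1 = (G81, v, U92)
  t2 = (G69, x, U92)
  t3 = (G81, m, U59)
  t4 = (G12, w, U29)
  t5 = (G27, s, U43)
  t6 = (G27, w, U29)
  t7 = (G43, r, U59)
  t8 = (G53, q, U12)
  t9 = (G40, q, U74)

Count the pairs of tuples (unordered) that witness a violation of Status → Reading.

Status=G81: violating pairs (1,3) — 1 pair.
Status=G27: violating pairs (5,6) — 1 pair.

2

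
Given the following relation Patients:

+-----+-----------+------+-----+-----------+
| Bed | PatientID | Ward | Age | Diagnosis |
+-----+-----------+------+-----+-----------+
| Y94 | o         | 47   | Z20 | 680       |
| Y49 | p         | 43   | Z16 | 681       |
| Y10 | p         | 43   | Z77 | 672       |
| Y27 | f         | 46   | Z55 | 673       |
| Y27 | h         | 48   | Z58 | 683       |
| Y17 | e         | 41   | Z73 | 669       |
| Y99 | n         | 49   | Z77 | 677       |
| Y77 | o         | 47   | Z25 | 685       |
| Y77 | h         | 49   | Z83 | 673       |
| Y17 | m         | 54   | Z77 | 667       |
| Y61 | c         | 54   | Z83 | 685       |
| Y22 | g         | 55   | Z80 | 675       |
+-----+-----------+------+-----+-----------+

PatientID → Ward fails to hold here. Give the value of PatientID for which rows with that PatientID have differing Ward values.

PatientID=o: 2 rows → Ward = 47, 47 ✓
PatientID=p: 2 rows → Ward = 43, 43 ✓
PatientID=f: 1 row → Ward = 46 ✓
PatientID=h: 2 rows → Ward takes values {48, 49} — violation
PatientID=e: 1 row → Ward = 41 ✓
PatientID=n: 1 row → Ward = 49 ✓
PatientID=m: 1 row → Ward = 54 ✓
PatientID=c: 1 row → Ward = 54 ✓
PatientID=g: 1 row → Ward = 55 ✓
The only PatientID value with inconsistent Ward is PatientID=h.

h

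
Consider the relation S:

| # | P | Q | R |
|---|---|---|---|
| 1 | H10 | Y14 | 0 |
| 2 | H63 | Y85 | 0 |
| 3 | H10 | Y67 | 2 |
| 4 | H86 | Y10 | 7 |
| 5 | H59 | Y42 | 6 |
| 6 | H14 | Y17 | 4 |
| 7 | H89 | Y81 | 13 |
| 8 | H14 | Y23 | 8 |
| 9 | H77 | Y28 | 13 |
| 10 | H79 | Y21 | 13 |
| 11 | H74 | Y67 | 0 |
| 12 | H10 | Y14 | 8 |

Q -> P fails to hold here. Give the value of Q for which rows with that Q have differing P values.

Q=Y14: rows 1, 12 → P = H10, H10 ✓
Q=Y85: row 2 → P = H63 ✓
Q=Y67: rows 3, 11 → P takes values {H10, H74} — violation
Q=Y10: row 4 → P = H86 ✓
Q=Y42: row 5 → P = H59 ✓
Q=Y17: row 6 → P = H14 ✓
Q=Y81: row 7 → P = H89 ✓
Q=Y23: row 8 → P = H14 ✓
Q=Y28: row 9 → P = H77 ✓
Q=Y21: row 10 → P = H79 ✓
The only Q value with inconsistent P is Q=Y67.

Y67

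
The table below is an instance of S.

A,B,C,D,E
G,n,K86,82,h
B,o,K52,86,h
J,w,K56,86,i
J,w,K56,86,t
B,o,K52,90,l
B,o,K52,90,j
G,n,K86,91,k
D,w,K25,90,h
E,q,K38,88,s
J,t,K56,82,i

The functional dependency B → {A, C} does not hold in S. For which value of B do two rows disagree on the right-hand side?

B=n: 2 rows → {A,C} = (G, K86), (G, K86) ✓
B=o: 3 rows → {A,C} = (B, K52), (B, K52), (B, K52) ✓
B=w: 3 rows → {A,C} takes values {(J, K56), (D, K25)} — violation
B=q: 1 row → {A,C} = (E, K38) ✓
B=t: 1 row → {A,C} = (J, K56) ✓
The only B value with inconsistent RHS is B=w.

w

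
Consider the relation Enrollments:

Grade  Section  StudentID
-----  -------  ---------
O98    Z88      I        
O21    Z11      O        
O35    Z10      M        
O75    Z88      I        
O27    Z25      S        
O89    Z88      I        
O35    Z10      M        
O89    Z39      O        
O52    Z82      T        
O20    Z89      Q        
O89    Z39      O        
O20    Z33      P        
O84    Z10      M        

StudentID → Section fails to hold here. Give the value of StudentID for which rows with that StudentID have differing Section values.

StudentID=I: 3 rows → Section = Z88, Z88, Z88 ✓
StudentID=O: 3 rows → Section takes values {Z11, Z39} — violation
StudentID=M: 3 rows → Section = Z10, Z10, Z10 ✓
StudentID=S: 1 row → Section = Z25 ✓
StudentID=T: 1 row → Section = Z82 ✓
StudentID=Q: 1 row → Section = Z89 ✓
StudentID=P: 1 row → Section = Z33 ✓
The only StudentID value with inconsistent Section is StudentID=O.

O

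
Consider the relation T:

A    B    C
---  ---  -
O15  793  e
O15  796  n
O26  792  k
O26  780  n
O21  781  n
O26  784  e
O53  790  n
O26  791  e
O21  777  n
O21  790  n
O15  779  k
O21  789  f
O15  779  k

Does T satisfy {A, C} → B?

(A=O15, C=e): 1 row → B = 793 ✓
(A=O15, C=n): 1 row → B = 796 ✓
(A=O26, C=k): 1 row → B = 792 ✓
(A=O26, C=n): 1 row → B = 780 ✓
(A=O21, C=n): 3 rows → B takes values {781, 777, 790} — violation
(A=O26, C=e): 2 rows → B takes values {784, 791} — violation
(A=O53, C=n): 1 row → B = 790 ✓
(A=O15, C=k): 2 rows → B = 779, 779 ✓
(A=O21, C=f): 1 row → B = 789 ✓
Two rows agree on {A, C} but differ on B, so {A, C} → B does not hold.

No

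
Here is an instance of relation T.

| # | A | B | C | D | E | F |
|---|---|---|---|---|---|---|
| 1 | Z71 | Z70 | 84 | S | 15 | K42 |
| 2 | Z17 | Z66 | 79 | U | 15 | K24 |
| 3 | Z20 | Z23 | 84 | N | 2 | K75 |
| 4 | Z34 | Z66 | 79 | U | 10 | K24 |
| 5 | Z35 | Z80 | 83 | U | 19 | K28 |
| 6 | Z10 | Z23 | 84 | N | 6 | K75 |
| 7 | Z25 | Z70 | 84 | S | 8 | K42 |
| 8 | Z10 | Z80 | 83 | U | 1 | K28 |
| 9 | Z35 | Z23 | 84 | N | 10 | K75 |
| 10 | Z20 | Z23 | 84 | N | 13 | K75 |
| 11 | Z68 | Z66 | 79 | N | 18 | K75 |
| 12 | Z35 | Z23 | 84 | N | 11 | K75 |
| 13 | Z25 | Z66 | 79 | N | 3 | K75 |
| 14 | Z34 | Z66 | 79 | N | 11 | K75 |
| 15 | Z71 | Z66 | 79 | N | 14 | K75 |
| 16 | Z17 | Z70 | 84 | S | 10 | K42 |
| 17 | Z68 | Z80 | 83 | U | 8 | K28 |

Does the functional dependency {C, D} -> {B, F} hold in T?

(C=84, D=S): rows 1, 7, 16 → {B,F} = (Z70, K42), (Z70, K42), (Z70, K42) ✓
(C=79, D=U): rows 2, 4 → {B,F} = (Z66, K24), (Z66, K24) ✓
(C=84, D=N): rows 3, 6, 9, 10, 12 → {B,F} = (Z23, K75), (Z23, K75), (Z23, K75), (Z23, K75), (Z23, K75) ✓
(C=83, D=U): rows 5, 8, 17 → {B,F} = (Z80, K28), (Z80, K28), (Z80, K28) ✓
(C=79, D=N): rows 11, 13, 14, 15 → {B,F} = (Z66, K75), (Z66, K75), (Z66, K75), (Z66, K75) ✓
Every {C, D} value is associated with a single {B, F} value, so {C, D} -> {B, F} holds.

Yes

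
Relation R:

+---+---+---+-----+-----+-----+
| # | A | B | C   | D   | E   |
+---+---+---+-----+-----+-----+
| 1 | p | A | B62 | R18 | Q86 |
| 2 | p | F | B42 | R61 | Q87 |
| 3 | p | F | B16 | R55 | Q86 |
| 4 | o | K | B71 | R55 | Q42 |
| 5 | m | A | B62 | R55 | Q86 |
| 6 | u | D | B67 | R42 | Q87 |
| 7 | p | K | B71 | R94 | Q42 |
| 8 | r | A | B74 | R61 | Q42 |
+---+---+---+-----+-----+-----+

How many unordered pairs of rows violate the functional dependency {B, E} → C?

(B=A, E=Q86): all 2 rows agree on C — 0 pairs.
(B=K, E=Q42): all 2 rows agree on C — 0 pairs.

0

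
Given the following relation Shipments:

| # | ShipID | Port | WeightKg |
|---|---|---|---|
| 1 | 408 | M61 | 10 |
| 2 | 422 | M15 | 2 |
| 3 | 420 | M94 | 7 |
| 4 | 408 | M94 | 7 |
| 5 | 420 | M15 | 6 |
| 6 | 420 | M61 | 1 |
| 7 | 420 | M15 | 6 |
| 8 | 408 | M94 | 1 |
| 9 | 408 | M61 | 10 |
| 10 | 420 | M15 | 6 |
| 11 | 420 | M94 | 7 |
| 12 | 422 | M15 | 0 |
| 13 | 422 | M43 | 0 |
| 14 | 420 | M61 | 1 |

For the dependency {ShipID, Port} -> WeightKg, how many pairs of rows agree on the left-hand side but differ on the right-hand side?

2

(ShipID=408, Port=M61): all 2 rows agree on WeightKg — 0 pairs.
(ShipID=422, Port=M15): violating pairs (2,12) — 1 pair.
(ShipID=420, Port=M94): all 2 rows agree on WeightKg — 0 pairs.
(ShipID=408, Port=M94): violating pairs (4,8) — 1 pair.
(ShipID=420, Port=M15): all 3 rows agree on WeightKg — 0 pairs.
(ShipID=420, Port=M61): all 2 rows agree on WeightKg — 0 pairs.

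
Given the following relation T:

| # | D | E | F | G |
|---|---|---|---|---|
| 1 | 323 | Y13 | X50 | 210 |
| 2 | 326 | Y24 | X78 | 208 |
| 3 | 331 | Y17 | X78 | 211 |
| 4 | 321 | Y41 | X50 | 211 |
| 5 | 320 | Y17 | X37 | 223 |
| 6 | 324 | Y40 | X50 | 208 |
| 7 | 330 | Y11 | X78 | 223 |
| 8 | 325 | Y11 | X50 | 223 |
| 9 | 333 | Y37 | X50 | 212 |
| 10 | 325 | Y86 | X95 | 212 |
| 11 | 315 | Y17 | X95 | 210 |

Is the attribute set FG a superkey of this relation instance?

All 11 rows have distinct FG values, so FG → (all attributes) holds and FG is a superkey.

Yes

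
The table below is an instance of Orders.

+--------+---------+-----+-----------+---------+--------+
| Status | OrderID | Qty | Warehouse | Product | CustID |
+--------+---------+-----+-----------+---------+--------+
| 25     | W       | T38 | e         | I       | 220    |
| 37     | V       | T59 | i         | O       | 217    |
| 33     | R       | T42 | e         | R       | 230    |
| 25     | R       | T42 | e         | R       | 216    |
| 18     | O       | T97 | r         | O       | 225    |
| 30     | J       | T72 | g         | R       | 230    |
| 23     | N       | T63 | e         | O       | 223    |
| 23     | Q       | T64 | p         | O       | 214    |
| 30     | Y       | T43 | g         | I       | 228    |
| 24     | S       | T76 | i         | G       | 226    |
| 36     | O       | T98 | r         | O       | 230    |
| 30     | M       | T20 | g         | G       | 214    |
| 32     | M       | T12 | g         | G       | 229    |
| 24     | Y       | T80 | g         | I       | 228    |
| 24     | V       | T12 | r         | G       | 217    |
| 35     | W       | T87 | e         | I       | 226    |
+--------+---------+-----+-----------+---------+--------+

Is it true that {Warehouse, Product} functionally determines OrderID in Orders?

Yes

(Warehouse=e, Product=I): 2 rows → OrderID = W, W ✓
(Warehouse=i, Product=O): 1 row → OrderID = V ✓
(Warehouse=e, Product=R): 2 rows → OrderID = R, R ✓
(Warehouse=r, Product=O): 2 rows → OrderID = O, O ✓
(Warehouse=g, Product=R): 1 row → OrderID = J ✓
(Warehouse=e, Product=O): 1 row → OrderID = N ✓
(Warehouse=p, Product=O): 1 row → OrderID = Q ✓
(Warehouse=g, Product=I): 2 rows → OrderID = Y, Y ✓
(Warehouse=i, Product=G): 1 row → OrderID = S ✓
(Warehouse=g, Product=G): 2 rows → OrderID = M, M ✓
(Warehouse=r, Product=G): 1 row → OrderID = V ✓
Every {Warehouse, Product} value is associated with a single OrderID value, so {Warehouse, Product} -> OrderID holds.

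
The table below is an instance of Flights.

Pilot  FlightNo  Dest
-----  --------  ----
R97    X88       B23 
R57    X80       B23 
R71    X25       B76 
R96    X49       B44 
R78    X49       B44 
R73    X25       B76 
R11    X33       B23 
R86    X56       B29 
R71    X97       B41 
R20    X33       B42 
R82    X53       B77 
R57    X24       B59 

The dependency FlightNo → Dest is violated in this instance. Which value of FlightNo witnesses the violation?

X33

FlightNo=X88: 1 row → Dest = B23 ✓
FlightNo=X80: 1 row → Dest = B23 ✓
FlightNo=X25: 2 rows → Dest = B76, B76 ✓
FlightNo=X49: 2 rows → Dest = B44, B44 ✓
FlightNo=X33: 2 rows → Dest takes values {B23, B42} — violation
FlightNo=X56: 1 row → Dest = B29 ✓
FlightNo=X97: 1 row → Dest = B41 ✓
FlightNo=X53: 1 row → Dest = B77 ✓
FlightNo=X24: 1 row → Dest = B59 ✓
The only FlightNo value with inconsistent Dest is FlightNo=X33.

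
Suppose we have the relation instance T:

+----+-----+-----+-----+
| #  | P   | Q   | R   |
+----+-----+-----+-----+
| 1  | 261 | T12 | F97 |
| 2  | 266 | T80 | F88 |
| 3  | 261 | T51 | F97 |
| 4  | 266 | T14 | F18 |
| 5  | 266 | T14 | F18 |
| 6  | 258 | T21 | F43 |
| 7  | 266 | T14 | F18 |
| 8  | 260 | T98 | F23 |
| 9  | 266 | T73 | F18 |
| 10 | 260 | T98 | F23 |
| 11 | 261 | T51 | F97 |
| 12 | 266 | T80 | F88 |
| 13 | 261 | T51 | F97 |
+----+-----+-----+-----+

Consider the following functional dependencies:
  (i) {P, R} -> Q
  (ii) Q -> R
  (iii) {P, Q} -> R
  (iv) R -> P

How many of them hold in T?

(i) {P, R} -> Q: (P=261, R=F97): rows 1, 3, 11, 13 → Q takes values {T12, T51} — violation; (P=266, R=F18): rows 4, 5, 7, 9 → Q takes values {T14, T73} — violation — fails.
(ii) Q -> R: every LHS value maps to a single RHS value — holds.
(iii) {P, Q} -> R: every LHS value maps to a single RHS value — holds.
(iv) R -> P: every LHS value maps to a single RHS value — holds.
3 of the 4 dependencies hold.

3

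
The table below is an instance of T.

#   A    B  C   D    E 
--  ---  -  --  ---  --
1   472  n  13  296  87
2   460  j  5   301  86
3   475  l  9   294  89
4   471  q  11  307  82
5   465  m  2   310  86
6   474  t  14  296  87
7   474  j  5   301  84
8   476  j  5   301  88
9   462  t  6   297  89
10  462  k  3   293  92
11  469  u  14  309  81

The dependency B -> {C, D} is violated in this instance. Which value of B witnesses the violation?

t

B=n: row 1 → {C,D} = (13, 296) ✓
B=j: rows 2, 7, 8 → {C,D} = (5, 301), (5, 301), (5, 301) ✓
B=l: row 3 → {C,D} = (9, 294) ✓
B=q: row 4 → {C,D} = (11, 307) ✓
B=m: row 5 → {C,D} = (2, 310) ✓
B=t: rows 6, 9 → {C,D} takes values {(14, 296), (6, 297)} — violation
B=k: row 10 → {C,D} = (3, 293) ✓
B=u: row 11 → {C,D} = (14, 309) ✓
The only B value with inconsistent RHS is B=t.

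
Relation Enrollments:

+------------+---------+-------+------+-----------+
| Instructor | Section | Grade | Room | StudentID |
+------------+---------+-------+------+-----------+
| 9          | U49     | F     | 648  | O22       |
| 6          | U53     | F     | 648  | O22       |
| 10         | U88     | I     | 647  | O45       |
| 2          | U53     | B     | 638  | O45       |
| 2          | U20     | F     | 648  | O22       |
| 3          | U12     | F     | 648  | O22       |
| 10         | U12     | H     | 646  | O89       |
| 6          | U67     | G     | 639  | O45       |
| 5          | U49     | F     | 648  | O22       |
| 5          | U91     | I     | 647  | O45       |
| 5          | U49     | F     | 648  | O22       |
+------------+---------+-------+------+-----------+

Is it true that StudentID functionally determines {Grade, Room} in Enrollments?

StudentID=O22: 6 rows → {Grade,Room} = (F, 648), (F, 648), (F, 648), (F, 648), (F, 648), (F, 648) ✓
StudentID=O45: 4 rows → {Grade,Room} takes values {(I, 647), (B, 638), (G, 639)} — violation
StudentID=O89: 1 row → {Grade,Room} = (H, 646) ✓
Two rows agree on StudentID but differ on {Grade, Room}, so StudentID → {Grade, Room} does not hold.

No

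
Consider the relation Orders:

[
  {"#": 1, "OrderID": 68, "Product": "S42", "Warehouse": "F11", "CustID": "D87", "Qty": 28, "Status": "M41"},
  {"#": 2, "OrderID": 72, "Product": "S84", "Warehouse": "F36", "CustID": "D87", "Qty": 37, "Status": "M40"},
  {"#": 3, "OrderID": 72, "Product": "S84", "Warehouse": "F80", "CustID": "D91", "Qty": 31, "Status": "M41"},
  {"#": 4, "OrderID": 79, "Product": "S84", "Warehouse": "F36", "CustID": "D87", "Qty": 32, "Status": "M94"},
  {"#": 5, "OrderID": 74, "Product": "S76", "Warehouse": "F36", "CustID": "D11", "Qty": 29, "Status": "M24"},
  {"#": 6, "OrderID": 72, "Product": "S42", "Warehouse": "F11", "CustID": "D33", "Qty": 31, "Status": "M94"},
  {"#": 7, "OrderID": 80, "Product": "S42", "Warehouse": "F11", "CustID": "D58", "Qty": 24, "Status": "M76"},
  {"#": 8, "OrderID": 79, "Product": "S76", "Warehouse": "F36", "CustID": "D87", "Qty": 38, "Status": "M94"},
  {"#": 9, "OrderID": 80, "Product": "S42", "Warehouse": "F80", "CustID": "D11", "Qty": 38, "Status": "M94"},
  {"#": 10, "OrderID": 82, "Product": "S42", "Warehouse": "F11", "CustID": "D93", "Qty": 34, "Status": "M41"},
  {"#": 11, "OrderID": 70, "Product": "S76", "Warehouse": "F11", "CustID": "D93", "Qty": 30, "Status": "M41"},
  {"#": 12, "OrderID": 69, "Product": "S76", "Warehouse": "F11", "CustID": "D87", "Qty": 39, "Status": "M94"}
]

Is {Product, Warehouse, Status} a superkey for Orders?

Rows 1 and 10 have the same {Product, Warehouse, Status} value (Product=S42, Warehouse=F11, Status=M41) but are distinct tuples, so {Product, Warehouse, Status} does not determine every attribute — not a superkey.

No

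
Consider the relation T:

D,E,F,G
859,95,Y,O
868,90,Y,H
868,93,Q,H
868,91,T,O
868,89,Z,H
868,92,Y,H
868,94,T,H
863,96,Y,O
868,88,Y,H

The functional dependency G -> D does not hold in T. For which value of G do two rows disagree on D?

O

G=O: 3 rows → D takes values {859, 868, 863} — violation
G=H: 6 rows → D = 868, 868, 868, 868, 868, 868 ✓
The only G value with inconsistent D is G=O.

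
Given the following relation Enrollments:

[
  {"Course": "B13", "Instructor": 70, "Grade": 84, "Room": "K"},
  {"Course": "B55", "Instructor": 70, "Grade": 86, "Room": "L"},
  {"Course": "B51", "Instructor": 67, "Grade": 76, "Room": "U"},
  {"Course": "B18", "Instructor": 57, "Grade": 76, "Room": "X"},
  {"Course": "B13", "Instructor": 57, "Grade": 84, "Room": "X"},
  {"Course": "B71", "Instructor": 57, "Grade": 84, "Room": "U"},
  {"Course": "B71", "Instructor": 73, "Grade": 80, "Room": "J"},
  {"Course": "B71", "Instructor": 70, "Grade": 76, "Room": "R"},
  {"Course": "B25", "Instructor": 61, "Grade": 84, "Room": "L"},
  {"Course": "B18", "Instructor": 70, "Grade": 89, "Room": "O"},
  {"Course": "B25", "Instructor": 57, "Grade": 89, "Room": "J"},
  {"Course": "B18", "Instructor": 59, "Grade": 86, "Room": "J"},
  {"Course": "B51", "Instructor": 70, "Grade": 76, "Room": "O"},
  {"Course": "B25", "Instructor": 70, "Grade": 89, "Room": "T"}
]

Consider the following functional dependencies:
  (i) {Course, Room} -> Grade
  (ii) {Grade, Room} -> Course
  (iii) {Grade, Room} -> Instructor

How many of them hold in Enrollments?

(i) {Course, Room} -> Grade: every LHS value maps to a single RHS value — holds.
(ii) {Grade, Room} -> Course: every LHS value maps to a single RHS value — holds.
(iii) {Grade, Room} -> Instructor: every LHS value maps to a single RHS value — holds.
3 of the 3 dependencies hold.

3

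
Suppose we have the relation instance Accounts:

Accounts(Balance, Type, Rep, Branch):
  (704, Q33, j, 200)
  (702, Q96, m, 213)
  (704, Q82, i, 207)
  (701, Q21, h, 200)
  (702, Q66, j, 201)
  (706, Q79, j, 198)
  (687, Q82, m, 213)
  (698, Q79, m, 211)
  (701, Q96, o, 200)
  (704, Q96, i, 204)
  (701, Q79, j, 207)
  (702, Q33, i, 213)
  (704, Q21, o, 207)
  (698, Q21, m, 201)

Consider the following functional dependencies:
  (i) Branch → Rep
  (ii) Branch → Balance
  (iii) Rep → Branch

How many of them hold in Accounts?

0

(i) Branch → Rep: Branch=200: 3 rows → Rep takes values {j, h, o} — violation; Branch=213: 3 rows → Rep takes values {m, i} — violation; Branch=207: 3 rows → Rep takes values {i, j, o} — violation; Branch=201: 2 rows → Rep takes values {j, m} — violation — fails.
(ii) Branch → Balance: Branch=200: 3 rows → Balance takes values {704, 701} — violation; Branch=213: 3 rows → Balance takes values {702, 687} — violation; Branch=207: 3 rows → Balance takes values {704, 701} — violation; Branch=201: 2 rows → Balance takes values {702, 698} — violation — fails.
(iii) Rep → Branch: Rep=j: 4 rows → Branch takes values {200, 201, 198, 207} — violation; Rep=m: 4 rows → Branch takes values {213, 211, 201} — violation; Rep=i: 3 rows → Branch takes values {207, 204, 213} — violation; Rep=o: 2 rows → Branch takes values {200, 207} — violation — fails.
None of the 3 dependencies hold.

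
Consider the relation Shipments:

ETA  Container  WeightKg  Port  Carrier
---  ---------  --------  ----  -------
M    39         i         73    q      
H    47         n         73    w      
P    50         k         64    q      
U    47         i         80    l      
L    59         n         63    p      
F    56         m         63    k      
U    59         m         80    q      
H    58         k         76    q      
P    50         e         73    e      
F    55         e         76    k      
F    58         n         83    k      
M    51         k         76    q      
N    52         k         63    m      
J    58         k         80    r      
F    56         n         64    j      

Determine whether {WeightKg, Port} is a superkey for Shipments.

No

Two distinct rows share (WeightKg=k, Port=76), so {WeightKg, Port} does not determine every attribute — not a superkey.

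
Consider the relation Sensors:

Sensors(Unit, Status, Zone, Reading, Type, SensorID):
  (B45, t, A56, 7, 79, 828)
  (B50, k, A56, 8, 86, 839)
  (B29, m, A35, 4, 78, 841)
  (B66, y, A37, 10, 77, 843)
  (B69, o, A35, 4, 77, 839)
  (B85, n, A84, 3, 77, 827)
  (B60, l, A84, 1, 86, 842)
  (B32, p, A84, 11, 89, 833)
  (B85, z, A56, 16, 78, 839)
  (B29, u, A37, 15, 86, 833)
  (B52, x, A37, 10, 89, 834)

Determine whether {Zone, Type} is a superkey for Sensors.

Yes

All 11 rows have distinct {Zone, Type} values, so {Zone, Type} → (all attributes) holds and {Zone, Type} is a superkey.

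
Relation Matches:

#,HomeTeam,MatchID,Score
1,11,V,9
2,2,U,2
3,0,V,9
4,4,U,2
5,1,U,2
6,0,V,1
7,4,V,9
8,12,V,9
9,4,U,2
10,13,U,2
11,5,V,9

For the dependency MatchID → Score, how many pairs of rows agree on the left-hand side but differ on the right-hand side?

MatchID=V: violating pairs (1,6), (3,6), (6,7), (6,8), (6,11) — 5 pairs.
MatchID=U: all 5 rows agree on Score — 0 pairs.

5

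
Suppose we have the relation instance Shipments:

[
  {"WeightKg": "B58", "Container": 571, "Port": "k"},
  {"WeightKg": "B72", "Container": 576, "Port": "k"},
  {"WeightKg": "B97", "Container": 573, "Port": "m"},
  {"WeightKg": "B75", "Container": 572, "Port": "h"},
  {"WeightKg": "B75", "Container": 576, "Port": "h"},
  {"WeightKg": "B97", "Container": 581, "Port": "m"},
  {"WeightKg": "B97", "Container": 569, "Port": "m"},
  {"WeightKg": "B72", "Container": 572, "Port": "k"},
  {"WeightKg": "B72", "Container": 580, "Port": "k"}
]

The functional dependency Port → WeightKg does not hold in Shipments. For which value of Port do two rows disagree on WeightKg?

k

Port=k: 4 rows → WeightKg takes values {B58, B72} — violation
Port=m: 3 rows → WeightKg = B97, B97, B97 ✓
Port=h: 2 rows → WeightKg = B75, B75 ✓
The only Port value with inconsistent WeightKg is Port=k.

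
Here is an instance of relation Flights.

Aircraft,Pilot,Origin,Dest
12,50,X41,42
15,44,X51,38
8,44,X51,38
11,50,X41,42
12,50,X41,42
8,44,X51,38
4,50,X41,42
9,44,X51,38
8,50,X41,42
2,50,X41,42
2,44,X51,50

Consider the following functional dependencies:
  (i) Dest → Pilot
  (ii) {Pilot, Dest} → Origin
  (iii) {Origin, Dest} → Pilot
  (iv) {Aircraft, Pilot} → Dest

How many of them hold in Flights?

4

(i) Dest → Pilot: every LHS value maps to a single RHS value — holds.
(ii) {Pilot, Dest} → Origin: every LHS value maps to a single RHS value — holds.
(iii) {Origin, Dest} → Pilot: every LHS value maps to a single RHS value — holds.
(iv) {Aircraft, Pilot} → Dest: every LHS value maps to a single RHS value — holds.
4 of the 4 dependencies hold.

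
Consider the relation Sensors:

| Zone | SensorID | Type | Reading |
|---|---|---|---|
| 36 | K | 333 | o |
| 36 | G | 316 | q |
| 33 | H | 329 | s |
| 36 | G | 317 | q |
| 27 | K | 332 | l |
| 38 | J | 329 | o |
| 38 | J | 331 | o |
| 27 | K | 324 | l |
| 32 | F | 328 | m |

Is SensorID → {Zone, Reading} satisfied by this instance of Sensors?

SensorID=K: 3 rows → {Zone,Reading} takes values {(36, o), (27, l)} — violation
SensorID=G: 2 rows → {Zone,Reading} = (36, q), (36, q) ✓
SensorID=H: 1 row → {Zone,Reading} = (33, s) ✓
SensorID=J: 2 rows → {Zone,Reading} = (38, o), (38, o) ✓
SensorID=F: 1 row → {Zone,Reading} = (32, m) ✓
Two rows agree on SensorID but differ on {Zone, Reading}, so SensorID → {Zone, Reading} does not hold.

No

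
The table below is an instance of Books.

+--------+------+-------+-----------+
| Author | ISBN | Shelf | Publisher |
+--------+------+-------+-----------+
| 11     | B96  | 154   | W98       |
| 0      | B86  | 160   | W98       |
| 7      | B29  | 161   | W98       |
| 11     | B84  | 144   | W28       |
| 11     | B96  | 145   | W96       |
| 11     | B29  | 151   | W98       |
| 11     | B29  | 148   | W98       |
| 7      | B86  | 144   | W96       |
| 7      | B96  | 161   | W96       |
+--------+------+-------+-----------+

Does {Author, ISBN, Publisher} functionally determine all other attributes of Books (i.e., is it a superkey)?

Two distinct rows share (Author=11, ISBN=B29, Publisher=W98), so {Author, ISBN, Publisher} does not determine every attribute — not a superkey.

No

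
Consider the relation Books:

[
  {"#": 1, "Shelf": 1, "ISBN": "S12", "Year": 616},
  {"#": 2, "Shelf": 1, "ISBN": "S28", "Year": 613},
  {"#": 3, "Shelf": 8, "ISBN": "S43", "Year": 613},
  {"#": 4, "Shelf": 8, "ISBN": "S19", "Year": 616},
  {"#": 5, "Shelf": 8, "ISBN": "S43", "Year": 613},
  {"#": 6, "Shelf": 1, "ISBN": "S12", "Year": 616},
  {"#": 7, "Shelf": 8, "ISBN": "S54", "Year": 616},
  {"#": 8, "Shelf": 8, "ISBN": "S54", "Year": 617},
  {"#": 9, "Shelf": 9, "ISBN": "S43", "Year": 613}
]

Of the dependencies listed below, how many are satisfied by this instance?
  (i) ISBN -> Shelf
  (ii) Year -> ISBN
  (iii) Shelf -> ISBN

(i) ISBN -> Shelf: ISBN=S43: rows 3, 5, 9 → Shelf takes values {8, 9} — violation — fails.
(ii) Year -> ISBN: Year=616: rows 1, 4, 6, 7 → ISBN takes values {S12, S19, S54} — violation; Year=613: rows 2, 3, 5, 9 → ISBN takes values {S28, S43} — violation — fails.
(iii) Shelf -> ISBN: Shelf=1: rows 1, 2, 6 → ISBN takes values {S12, S28} — violation; Shelf=8: rows 3, 4, 5, 7, 8 → ISBN takes values {S43, S19, S54} — violation — fails.
None of the 3 dependencies hold.

0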